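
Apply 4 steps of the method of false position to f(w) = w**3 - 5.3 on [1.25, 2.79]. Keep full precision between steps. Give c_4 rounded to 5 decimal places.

1.72479

f(1.250000) = -3.346875, f(2.790000) = 16.417639
step 1: c = 1.510780, f(c) = -1.851712 < 0 → new bracket [1.510780, 2.790000]
step 2: c = 1.640437, f(c) = -0.885531 < 0 → new bracket [1.640437, 2.790000]
step 3: c = 1.699268, f(c) = -0.393340 < 0 → new bracket [1.699268, 2.790000]
step 4: c = 1.724789, f(c) = -0.168929 < 0 → new bracket [1.724789, 2.790000]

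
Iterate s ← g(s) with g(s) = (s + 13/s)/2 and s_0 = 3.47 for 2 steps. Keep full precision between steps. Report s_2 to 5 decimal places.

3.60555

s_1 = g(3.470000) = 3.608199
s_2 = g(3.608199) = 3.605552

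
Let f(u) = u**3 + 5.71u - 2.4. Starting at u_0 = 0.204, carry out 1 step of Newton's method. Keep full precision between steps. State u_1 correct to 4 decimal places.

0.4142

f'(u) = 3u**2 + 5.71
u_0 = 0.204000: f = -1.226670, f' = 5.834848 → u_1 = 0.204000 - (-1.226670)/(5.834848) = 0.414232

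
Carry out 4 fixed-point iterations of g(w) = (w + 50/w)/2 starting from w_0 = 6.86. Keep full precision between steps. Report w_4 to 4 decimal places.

7.0711

w_1 = g(6.860000) = 7.074315
w_2 = g(7.074315) = 7.071069
w_3 = g(7.071069) = 7.071068
w_4 = g(7.071068) = 7.071068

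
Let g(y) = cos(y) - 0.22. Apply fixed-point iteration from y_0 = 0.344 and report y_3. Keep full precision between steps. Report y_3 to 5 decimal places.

0.64237

y_1 = g(0.344000) = 0.721413
y_2 = g(0.721413) = 0.530873
y_3 = g(0.530873) = 0.642365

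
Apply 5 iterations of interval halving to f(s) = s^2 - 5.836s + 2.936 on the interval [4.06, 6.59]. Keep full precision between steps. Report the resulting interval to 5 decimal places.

f(4.060000) = -4.274560, f(6.590000) = 7.904860 (opposite signs)
step 1: m = 5.325000, f(m) = 0.214925 > 0 → root in [4.060000, 5.325000]
step 2: m = 4.692500, f(m) = -2.429874 < 0 → root in [4.692500, 5.325000]
step 3: m = 5.008750, f(m) = -1.207488 < 0 → root in [5.008750, 5.325000]
step 4: m = 5.166875, f(m) = -0.521285 < 0 → root in [5.166875, 5.325000]
step 5: m = 5.245937, f(m) = -0.159431 < 0 → root in [5.245937, 5.325000]

[5.24594, 5.32500]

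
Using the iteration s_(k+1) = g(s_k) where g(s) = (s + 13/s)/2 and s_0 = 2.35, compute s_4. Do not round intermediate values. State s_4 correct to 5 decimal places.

s_1 = g(2.350000) = 3.940957
s_2 = g(3.940957) = 3.619824
s_3 = g(3.619824) = 3.605579
s_4 = g(3.605579) = 3.605551

3.60555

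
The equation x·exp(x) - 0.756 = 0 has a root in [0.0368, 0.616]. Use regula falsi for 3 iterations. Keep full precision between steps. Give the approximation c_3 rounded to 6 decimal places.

f(0.036800) = -0.717821, f(0.616000) = 0.384528
step 1: c = 0.413960, f(c) = -0.129763 < 0 → new bracket [0.413960, 0.616000]
step 2: c = 0.464937, f(c) = -0.015859 < 0 → new bracket [0.464937, 0.616000]
step 3: c = 0.470921, f(c) = -0.001835 < 0 → new bracket [0.470921, 0.616000]

0.470921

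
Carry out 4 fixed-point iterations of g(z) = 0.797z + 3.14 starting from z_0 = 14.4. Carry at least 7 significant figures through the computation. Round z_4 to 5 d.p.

15.03706

z_1 = g(14.400000) = 14.616800
z_2 = g(14.616800) = 14.789590
z_3 = g(14.789590) = 14.927303
z_4 = g(14.927303) = 15.037060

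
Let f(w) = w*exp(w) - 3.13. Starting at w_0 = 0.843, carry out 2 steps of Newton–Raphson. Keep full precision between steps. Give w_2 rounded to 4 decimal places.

1.0732

Newton update: w ← w − f(w)/f'(w).
f'(w) = (w+1)*exp(w)
w_0 = 0.843000: f = -1.171436, f' = 4.281891 → w_1 = 0.843000 - (-1.171436)/(4.281891) = 1.116579
w_1 = 1.116579: f = 0.280465, f' = 6.464853 → w_2 = 1.116579 - (0.280465)/(6.464853) = 1.073196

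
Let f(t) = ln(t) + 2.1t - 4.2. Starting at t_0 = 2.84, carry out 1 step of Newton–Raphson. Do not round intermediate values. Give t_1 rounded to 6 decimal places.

1.694945

Newton update: t ← t − f(t)/f'(t).
f'(t) = 1/t + 2.1
t_0 = 2.840000: f = 2.807804, f' = 2.452113 → t_1 = 2.840000 - (2.807804)/(2.452113) = 1.694945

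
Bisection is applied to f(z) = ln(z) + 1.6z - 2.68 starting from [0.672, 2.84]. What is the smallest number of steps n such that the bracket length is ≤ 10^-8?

28

Initial width b − a = 2.84 − 0.672 = 2.168000.
After n steps the width is (b−a)/2^n; need (b−a)/2^n ≤ 10^-8.
So n ≥ log₂(2.168000/10^-8) = log₂(216800000.0000) ≈ 27.6918.
Hence n = 28.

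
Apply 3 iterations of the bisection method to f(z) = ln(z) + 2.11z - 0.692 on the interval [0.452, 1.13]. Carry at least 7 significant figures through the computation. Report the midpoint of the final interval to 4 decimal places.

f(0.452000) = -0.532353, f(1.130000) = 1.814518 (opposite signs)
step 1: m = 0.791000, f(m) = 0.742553 > 0 → root in [0.452000, 0.791000]
step 2: m = 0.621500, f(m) = 0.143746 > 0 → root in [0.452000, 0.621500]
step 3: m = 0.536750, f(m) = -0.181680 < 0 → root in [0.536750, 0.621500]
Midpoint of [0.536750, 0.621500] = 0.579125

0.5791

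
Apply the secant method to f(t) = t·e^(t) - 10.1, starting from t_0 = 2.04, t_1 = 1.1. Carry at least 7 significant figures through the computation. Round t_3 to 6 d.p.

1.826298

f(t_0) = 5.588843, f(t_1) = -6.795417
t_2 = 1.100000 - (-6.795417)·(1.100000 - 2.040000)/(-6.795417 - (5.588843)) = 1.615791; f(t_2) = -1.969553
t_3 = 1.615791 - (-1.969553)·(1.615791 - 1.100000)/(-1.969553 - (-6.795417)) = 1.826298; f(t_3) = 1.242868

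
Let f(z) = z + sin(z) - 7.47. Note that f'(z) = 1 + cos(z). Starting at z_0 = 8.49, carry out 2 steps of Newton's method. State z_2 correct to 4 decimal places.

z_0 = 8.490000: f = 1.824467, f' = 0.406003 → z_1 = 8.490000 - (1.824467)/(0.406003) = 3.996271
z_1 = 3.996271: f = -4.228089, f' = 0.343539 → z_2 = 3.996271 - (-4.228089)/(0.343539) = 16.303730

16.3037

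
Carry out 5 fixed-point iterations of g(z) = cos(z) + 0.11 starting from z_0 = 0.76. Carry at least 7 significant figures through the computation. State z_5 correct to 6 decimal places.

z_1 = g(0.760000) = 0.834836
z_2 = g(0.834836) = 0.781299
z_3 = g(0.781299) = 0.819999
z_4 = g(0.819999) = 0.792222
z_5 = g(0.792222) = 0.812265

0.812265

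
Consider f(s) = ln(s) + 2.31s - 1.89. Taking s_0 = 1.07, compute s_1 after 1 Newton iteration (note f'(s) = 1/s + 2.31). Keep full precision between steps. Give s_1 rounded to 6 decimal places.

Newton update: s ← s − f(s)/f'(s).
s_0 = 1.070000: f = 0.649359, f' = 3.244579 → s_1 = 1.070000 - (0.649359)/(3.244579) = 0.869864

0.869864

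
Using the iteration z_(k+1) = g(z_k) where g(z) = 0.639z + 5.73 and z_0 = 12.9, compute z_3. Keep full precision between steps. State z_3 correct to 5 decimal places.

z_1 = g(12.900000) = 13.973100
z_2 = g(13.973100) = 14.658811
z_3 = g(14.658811) = 15.096980

15.09698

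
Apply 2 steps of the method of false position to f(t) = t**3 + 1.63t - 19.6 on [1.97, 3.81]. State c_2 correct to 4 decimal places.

2.4172

False-position update: c = (a·f(b) − b·f(a))/(f(b) − f(a)); replace the endpoint whose sign matches f(c).
f(1.970000) = -8.743527, f(3.810000) = 41.916641
step 1: c = 2.287569, f(c) = -3.900481 < 0 → new bracket [2.287569, 3.810000]
step 2: c = 2.417176, f(c) = -1.537078 < 0 → new bracket [2.417176, 3.810000]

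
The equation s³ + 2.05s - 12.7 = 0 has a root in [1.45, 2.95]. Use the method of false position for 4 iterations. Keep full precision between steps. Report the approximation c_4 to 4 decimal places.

f(1.450000) = -6.678875, f(2.950000) = 19.019875
step 1: c = 1.839837, f(c) = -2.700491 < 0 → new bracket [1.839837, 2.950000]
step 2: c = 1.977863, f(c) = -0.908094 < 0 → new bracket [1.977863, 2.950000]
step 3: c = 2.022162, f(c) = -0.285663 < 0 → new bracket [2.022162, 2.950000]
step 4: c = 2.035891, f(c) = -0.087951 < 0 → new bracket [2.035891, 2.950000]

2.0359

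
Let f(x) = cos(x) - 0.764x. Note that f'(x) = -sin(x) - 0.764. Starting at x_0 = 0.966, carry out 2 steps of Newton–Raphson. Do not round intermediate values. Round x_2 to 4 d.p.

x_0 = 0.966000: f = -0.169429, f' = -1.586618 → x_1 = 0.966000 - (-0.169429)/(-1.586618) = 0.859213
x_1 = 0.859213: f = -0.003406, f' = -1.521329 → x_2 = 0.859213 - (-0.003406)/(-1.521329) = 0.856975

0.8570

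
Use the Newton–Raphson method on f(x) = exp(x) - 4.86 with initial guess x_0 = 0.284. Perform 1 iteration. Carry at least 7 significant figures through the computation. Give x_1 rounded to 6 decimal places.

2.942446

f'(x) = exp(x)
x_0 = 0.284000: f = -3.531567, f' = 1.328433 → x_1 = 0.284000 - (-3.531567)/(1.328433) = 2.942446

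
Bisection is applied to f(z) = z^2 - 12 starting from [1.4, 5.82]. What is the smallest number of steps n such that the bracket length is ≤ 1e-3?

13

Initial width b − a = 5.82 − 1.4 = 4.420000.
After n steps the width is (b−a)/2^n; need (b−a)/2^n ≤ 1e-3.
So n ≥ log₂(4.420000/1e-3) = log₂(4420.0000) ≈ 12.1098.
Hence n = 13.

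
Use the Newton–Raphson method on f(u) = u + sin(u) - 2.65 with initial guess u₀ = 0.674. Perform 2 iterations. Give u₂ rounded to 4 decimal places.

1.6321

Newton update: u ← u − f(u)/f'(u).
f'(u) = 1 + cos(u)
u_0 = 0.674000: f = -1.351884, f' = 1.781331 → u_1 = 0.674000 - (-1.351884)/(1.781331) = 1.432918
u_1 = 1.432918: f = -0.226573, f' = 1.137442 → u_2 = 1.432918 - (-0.226573)/(1.137442) = 1.632112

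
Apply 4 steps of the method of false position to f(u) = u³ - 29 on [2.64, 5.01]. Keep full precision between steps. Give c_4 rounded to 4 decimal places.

False-position update: c = (a·f(b) − b·f(a))/(f(b) − f(a)); replace the endpoint whose sign matches f(c).
f(2.640000) = -10.600256, f(5.010000) = 96.751501
step 1: c = 2.874021, f(c) = -5.260586 < 0 → new bracket [2.874021, 5.010000]
step 2: c = 2.984170, f(c) = -2.425156 < 0 → new bracket [2.984170, 5.010000]
step 3: c = 3.033707, f(c) = -1.079634 < 0 → new bracket [3.033707, 5.010000]
step 4: c = 3.055517, f(c) = -0.473124 < 0 → new bracket [3.055517, 5.010000]

3.0555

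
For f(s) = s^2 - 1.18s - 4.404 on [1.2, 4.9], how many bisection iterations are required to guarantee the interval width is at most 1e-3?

Initial width b − a = 4.9 − 1.2 = 3.700000.
After n steps the width is (b−a)/2^n; need (b−a)/2^n ≤ 1e-3.
So n ≥ log₂(3.700000/1e-3) = log₂(3700.0000) ≈ 11.8533.
Hence n = 12.

12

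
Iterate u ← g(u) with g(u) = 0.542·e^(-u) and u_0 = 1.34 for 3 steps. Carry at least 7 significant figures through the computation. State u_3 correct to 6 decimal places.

u_1 = g(1.340000) = 0.141920
u_2 = g(0.141920) = 0.470288
u_3 = g(0.470288) = 0.338654

0.338654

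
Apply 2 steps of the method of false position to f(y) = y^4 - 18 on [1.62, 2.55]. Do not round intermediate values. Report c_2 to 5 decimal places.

2.01426

False-position update: c = (a·f(b) − b·f(a))/(f(b) − f(a)); replace the endpoint whose sign matches f(c).
f(1.620000) = -11.112525, f(2.550000) = 24.282506
step 1: c = 1.911980, f(c) = -4.636090 < 0 → new bracket [1.911980, 2.550000]
step 2: c = 2.014264, f(c) = -1.538631 < 0 → new bracket [2.014264, 2.550000]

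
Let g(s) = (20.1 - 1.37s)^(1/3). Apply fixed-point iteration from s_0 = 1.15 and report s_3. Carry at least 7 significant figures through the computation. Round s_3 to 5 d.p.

s_1 = g(1.150000) = 2.645953
s_2 = g(2.645953) = 2.544538
s_3 = g(2.544538) = 2.551670

2.55167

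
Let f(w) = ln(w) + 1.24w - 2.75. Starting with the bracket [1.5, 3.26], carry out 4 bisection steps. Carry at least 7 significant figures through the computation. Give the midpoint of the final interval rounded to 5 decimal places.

1.77500

f(1.500000) = -0.484535, f(3.260000) = 2.474127 (opposite signs)
step 1: m = 2.380000, f(m) = 1.068300 > 0 → root in [1.500000, 2.380000]
step 2: m = 1.940000, f(m) = 0.318288 > 0 → root in [1.500000, 1.940000]
step 3: m = 1.720000, f(m) = -0.074876 < 0 → root in [1.720000, 1.940000]
step 4: m = 1.830000, f(m) = 0.123516 > 0 → root in [1.720000, 1.830000]
Midpoint of [1.720000, 1.830000] = 1.775000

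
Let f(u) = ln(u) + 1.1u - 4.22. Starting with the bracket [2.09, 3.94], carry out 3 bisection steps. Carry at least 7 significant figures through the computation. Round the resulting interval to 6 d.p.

f(2.090000) = -1.183836, f(3.940000) = 1.485181 (opposite signs)
step 1: m = 3.015000, f(m) = 0.200100 > 0 → root in [2.090000, 3.015000]
step 2: m = 2.552500, f(m) = -0.475177 < 0 → root in [2.552500, 3.015000]
step 3: m = 2.783750, f(m) = -0.134076 < 0 → root in [2.783750, 3.015000]

[2.783750, 3.015000]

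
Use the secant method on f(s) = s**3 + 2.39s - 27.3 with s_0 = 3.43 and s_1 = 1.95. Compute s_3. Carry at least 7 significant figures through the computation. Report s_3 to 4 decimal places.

2.8057

f(s_0) = 21.251307, f(s_1) = -15.224625
s_2 = 1.950000 - (-15.224625)·(1.950000 - 3.430000)/(-15.224625 - (21.251307)) = 2.567735; f(s_2) = -4.233370
s_3 = 2.567735 - (-4.233370)·(2.567735 - 1.950000)/(-4.233370 - (-15.224625)) = 2.805660; f(s_3) = 1.490921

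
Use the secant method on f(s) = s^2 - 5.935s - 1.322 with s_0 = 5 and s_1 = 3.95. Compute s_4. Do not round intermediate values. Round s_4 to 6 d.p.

Secant update: s_(k+1) = s_k − f(s_k)·(s_k − s_(k-1))/(f(s_k) − f(s_(k-1))).
f(s_0) = -5.997000, f(s_1) = -9.162750
s_2 = 3.950000 - (-9.162750)·(3.950000 - 5.000000)/(-9.162750 - (-5.997000)) = 6.989055; f(s_2) = 6.044846
s_3 = 6.989055 - (6.044846)·(6.989055 - 3.950000)/(6.044846 - (-9.162750)) = 5.781065; f(s_3) = -2.211908
s_4 = 5.781065 - (-2.211908)·(5.781065 - 6.989055)/(-2.211908 - (6.044846)) = 6.104674; f(s_4) = -0.286194

6.104674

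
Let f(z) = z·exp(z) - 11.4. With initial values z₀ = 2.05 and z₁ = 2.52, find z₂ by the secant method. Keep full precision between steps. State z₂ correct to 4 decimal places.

1.9119

f(z_0) = 4.524197, f(z_1) = 19.920064
z_2 = 2.520000 - (19.920064)·(2.520000 - 2.050000)/(19.920064 - (4.524197)) = 1.911887; f(z_2) = 1.535525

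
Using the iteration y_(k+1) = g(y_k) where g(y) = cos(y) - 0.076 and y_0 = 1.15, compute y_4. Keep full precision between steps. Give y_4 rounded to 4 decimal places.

y_1 = g(1.150000) = 0.332487
y_2 = g(0.332487) = 0.869233
y_3 = g(0.869233) = 0.569412
y_4 = g(0.569412) = 0.766218

0.7662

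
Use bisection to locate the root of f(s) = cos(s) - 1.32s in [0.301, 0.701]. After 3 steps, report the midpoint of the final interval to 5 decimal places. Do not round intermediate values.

f(0.301000) = 0.557720, f(0.701000) = -0.161122 (opposite signs)
step 1: m = 0.501000, f(m) = 0.215783 > 0 → root in [0.501000, 0.701000]
step 2: m = 0.601000, f(m) = 0.031451 > 0 → root in [0.601000, 0.701000]
step 3: m = 0.651000, f(m) = -0.063842 < 0 → root in [0.601000, 0.651000]
Midpoint of [0.601000, 0.651000] = 0.626000

0.62600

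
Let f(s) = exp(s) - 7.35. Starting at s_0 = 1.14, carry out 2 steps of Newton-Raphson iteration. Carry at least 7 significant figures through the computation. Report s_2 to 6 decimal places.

f'(s) = exp(s)
s_0 = 1.140000: f = -4.223232, f' = 3.126768 → s_1 = 1.140000 - (-4.223232)/(3.126768) = 2.490670
s_1 = 2.490670: f = 4.719358, f' = 12.069358 → s_2 = 2.490670 - (4.719358)/(12.069358) = 2.099650

2.099650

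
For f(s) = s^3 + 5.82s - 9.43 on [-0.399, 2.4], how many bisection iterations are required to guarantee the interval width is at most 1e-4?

15

Initial width b − a = 2.4 − -0.399 = 2.799000.
After n steps the width is (b−a)/2^n; need (b−a)/2^n ≤ 1e-4.
So n ≥ log₂(2.799000/1e-4) = log₂(27990.0000) ≈ 14.7726.
Hence n = 15.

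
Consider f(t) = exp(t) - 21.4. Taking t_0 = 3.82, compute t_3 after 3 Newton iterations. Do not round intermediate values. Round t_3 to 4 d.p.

3.0637

Newton update: t ← t − f(t)/f'(t).
f'(t) = exp(t)
t_0 = 3.820000: f = 24.204208, f' = 45.604208 → t_1 = 3.820000 - (24.204208)/(45.604208) = 3.289255
t_1 = 3.289255: f = 5.422872, f' = 26.822872 → t_2 = 3.289255 - (5.422872)/(26.822872) = 3.087082
t_2 = 3.087082: f = 0.513032, f' = 21.913032 → t_3 = 3.087082 - (0.513032)/(21.913032) = 3.063669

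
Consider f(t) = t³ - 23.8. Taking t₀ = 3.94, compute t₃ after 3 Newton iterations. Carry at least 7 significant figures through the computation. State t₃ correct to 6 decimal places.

f'(t) = 3t²
t_0 = 3.940000: f = 37.362984, f' = 46.570800 → t_1 = 3.940000 - (37.362984)/(46.570800) = 3.137717
t_1 = 3.137717: f = 7.091650, f' = 29.535795 → t_2 = 3.137717 - (7.091650)/(29.535795) = 2.897613
t_2 = 2.897613: f = 0.528824, f' = 25.188482 → t_3 = 2.897613 - (0.528824)/(25.188482) = 2.876618

2.876618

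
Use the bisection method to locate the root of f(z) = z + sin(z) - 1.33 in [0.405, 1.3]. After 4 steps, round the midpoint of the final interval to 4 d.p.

0.7127

f(0.405000) = -0.530981, f(1.300000) = 0.933558 (opposite signs)
step 1: m = 0.852500, f(m) = 0.275428 > 0 → root in [0.405000, 0.852500]
step 2: m = 0.628750, f(m) = -0.113116 < 0 → root in [0.628750, 0.852500]
step 3: m = 0.740625, f(m) = 0.085374 > 0 → root in [0.628750, 0.740625]
step 4: m = 0.684688, f(m) = -0.012882 < 0 → root in [0.684688, 0.740625]
Midpoint of [0.684688, 0.740625] = 0.712656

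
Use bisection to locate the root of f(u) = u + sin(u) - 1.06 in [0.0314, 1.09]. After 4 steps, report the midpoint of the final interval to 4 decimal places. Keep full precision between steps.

0.5276

f(0.031400) = -0.997205, f(1.090000) = 0.916627 (opposite signs)
step 1: m = 0.560700, f(m) = 0.032479 > 0 → root in [0.031400, 0.560700]
step 2: m = 0.296050, f(m) = -0.472206 < 0 → root in [0.296050, 0.560700]
step 3: m = 0.428375, f(m) = -0.216232 < 0 → root in [0.428375, 0.560700]
step 4: m = 0.494538, f(m) = -0.090838 < 0 → root in [0.494538, 0.560700]
Midpoint of [0.494538, 0.560700] = 0.527619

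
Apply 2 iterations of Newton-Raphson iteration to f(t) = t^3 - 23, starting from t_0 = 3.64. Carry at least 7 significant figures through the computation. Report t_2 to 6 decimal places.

f'(t) = 3t^2
t_0 = 3.640000: f = 25.228544, f' = 39.748800 → t_1 = 3.640000 - (25.228544)/(39.748800) = 3.005300
t_1 = 3.005300: f = 4.143366, f' = 27.095493 → t_2 = 3.005300 - (4.143366)/(27.095493) = 2.852383

2.852383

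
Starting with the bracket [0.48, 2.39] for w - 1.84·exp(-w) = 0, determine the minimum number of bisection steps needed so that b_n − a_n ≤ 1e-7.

25

Initial width b − a = 2.39 − 0.48 = 1.910000.
After n steps the width is (b−a)/2^n; need (b−a)/2^n ≤ 1e-7.
So n ≥ log₂(1.910000/1e-7) = log₂(19100000.0000) ≈ 24.1871.
Hence n = 25.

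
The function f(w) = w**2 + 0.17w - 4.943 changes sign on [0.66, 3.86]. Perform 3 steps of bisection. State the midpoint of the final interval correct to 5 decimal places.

2.06000

f(0.660000) = -4.395200, f(3.860000) = 10.612800 (opposite signs)
step 1: m = 2.260000, f(m) = 0.548800 > 0 → root in [0.660000, 2.260000]
step 2: m = 1.460000, f(m) = -2.563200 < 0 → root in [1.460000, 2.260000]
step 3: m = 1.860000, f(m) = -1.167200 < 0 → root in [1.860000, 2.260000]
Midpoint of [1.860000, 2.260000] = 2.060000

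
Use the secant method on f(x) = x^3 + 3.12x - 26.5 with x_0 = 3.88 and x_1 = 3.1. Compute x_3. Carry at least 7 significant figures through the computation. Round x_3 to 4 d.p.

Secant update: x_(k+1) = x_k − f(x_k)·(x_k − x_(k-1))/(f(x_k) − f(x_(k-1))).
f(x_0) = 44.016672, f(x_1) = 12.963000
x_2 = 3.100000 - (12.963000)·(3.100000 - 3.880000)/(12.963000 - (44.016672)) = 2.774398; f(x_2) = 3.511450
x_3 = 2.774398 - (3.511450)·(2.774398 - 3.100000)/(3.511450 - (12.963000)) = 2.653430; f(x_3) = 0.460679

2.6534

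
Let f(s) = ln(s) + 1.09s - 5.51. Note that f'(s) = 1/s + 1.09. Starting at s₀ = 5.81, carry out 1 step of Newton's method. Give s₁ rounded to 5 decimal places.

s_0 = 5.810000: f = 2.582481, f' = 1.262117 → s_1 = 5.810000 - (2.582481)/(1.262117) = 3.763850

3.76385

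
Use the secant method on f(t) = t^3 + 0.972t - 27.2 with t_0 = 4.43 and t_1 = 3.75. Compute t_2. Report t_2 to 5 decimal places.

3.18089

f(t_0) = 64.044267, f(t_1) = 29.179375
t_2 = 3.750000 - (29.179375)·(3.750000 - 4.430000)/(29.179375 - (64.044267)) = 3.180890; f(t_2) = 8.076250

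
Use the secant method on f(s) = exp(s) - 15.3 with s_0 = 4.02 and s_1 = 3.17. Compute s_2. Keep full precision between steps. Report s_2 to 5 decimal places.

2.94327

f(s_0) = 40.401106, f(s_1) = 8.507484
s_2 = 3.170000 - (8.507484)·(3.170000 - 4.020000)/(8.507484 - (40.401106)) = 2.943266; f(s_2) = 3.677730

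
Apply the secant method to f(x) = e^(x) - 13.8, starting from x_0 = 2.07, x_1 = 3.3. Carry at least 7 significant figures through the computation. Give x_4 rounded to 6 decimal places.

f(x_0) = -5.875177, f(x_1) = 13.312639
x_2 = 3.300000 - (13.312639)·(3.300000 - 2.070000)/(13.312639 - (-5.875177)) = 2.446618; f(x_2) = -2.250784
x_3 = 2.446618 - (-2.250784)·(2.446618 - 3.300000)/(-2.250784 - (13.312639)) = 2.570034; f(x_3) = -0.733734
x_4 = 2.570034 - (-0.733734)·(2.570034 - 2.446618)/(-0.733734 - (-2.250784)) = 2.629725; f(x_4) = 0.069956

2.629725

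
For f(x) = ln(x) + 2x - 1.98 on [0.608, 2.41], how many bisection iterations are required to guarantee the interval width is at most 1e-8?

Initial width b − a = 2.41 − 0.608 = 1.802000.
After n steps the width is (b−a)/2^n; need (b−a)/2^n ≤ 1e-8.
So n ≥ log₂(1.802000/1e-8) = log₂(180200000.0000) ≈ 27.4250.
Hence n = 28.

28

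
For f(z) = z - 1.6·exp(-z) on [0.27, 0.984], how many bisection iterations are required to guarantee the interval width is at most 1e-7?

Initial width b − a = 0.984 − 0.27 = 0.714000.
After n steps the width is (b−a)/2^n; need (b−a)/2^n ≤ 1e-7.
So n ≥ log₂(0.714000/1e-7) = log₂(7140000.0000) ≈ 22.7675.
Hence n = 23.

23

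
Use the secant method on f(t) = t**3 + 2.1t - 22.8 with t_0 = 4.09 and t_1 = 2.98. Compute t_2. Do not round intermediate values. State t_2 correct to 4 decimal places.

2.7313

f(t_0) = 54.206929, f(t_1) = 9.921592
t_2 = 2.980000 - (9.921592)·(2.980000 - 4.090000)/(9.921592 - (54.206929)) = 2.731318; f(t_2) = 3.311667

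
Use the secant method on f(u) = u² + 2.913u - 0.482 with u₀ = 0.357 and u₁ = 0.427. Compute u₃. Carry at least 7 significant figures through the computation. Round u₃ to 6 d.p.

0.158126

f(u_0) = 0.685390, f(u_1) = 0.944180
u_2 = 0.427000 - (0.944180)·(0.427000 - 0.357000)/(0.944180 - (0.685390)) = 0.171609; f(u_2) = 0.047347
u_3 = 0.171609 - (0.047347)·(0.171609 - 0.427000)/(0.047347 - (0.944180)) = 0.158126; f(u_3) = 0.003625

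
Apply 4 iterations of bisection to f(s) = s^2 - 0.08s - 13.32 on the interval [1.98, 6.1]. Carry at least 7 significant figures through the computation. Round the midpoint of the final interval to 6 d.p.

3.653750

f(1.980000) = -9.558000, f(6.100000) = 23.402000 (opposite signs)
step 1: m = 4.040000, f(m) = 2.678400 > 0 → root in [1.980000, 4.040000]
step 2: m = 3.010000, f(m) = -4.500700 < 0 → root in [3.010000, 4.040000]
step 3: m = 3.525000, f(m) = -1.176375 < 0 → root in [3.525000, 4.040000]
step 4: m = 3.782500, f(m) = 0.684706 > 0 → root in [3.525000, 3.782500]
Midpoint of [3.525000, 3.782500] = 3.653750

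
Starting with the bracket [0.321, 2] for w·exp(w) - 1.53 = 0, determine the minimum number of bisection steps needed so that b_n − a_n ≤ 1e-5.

18

Initial width b − a = 2 − 0.321 = 1.679000.
After n steps the width is (b−a)/2^n; need (b−a)/2^n ≤ 1e-5.
So n ≥ log₂(1.679000/1e-5) = log₂(167900.0000) ≈ 17.3572.
Hence n = 18.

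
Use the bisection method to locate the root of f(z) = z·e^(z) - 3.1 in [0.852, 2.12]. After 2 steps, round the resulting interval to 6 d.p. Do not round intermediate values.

[0.852000, 1.169000]

f(0.852000) = -1.102630, f(2.120000) = 14.562011 (opposite signs)
step 1: m = 1.486000, f(m) = 3.467203 > 0 → root in [0.852000, 1.486000]
step 2: m = 1.169000, f(m) = 0.662745 > 0 → root in [0.852000, 1.169000]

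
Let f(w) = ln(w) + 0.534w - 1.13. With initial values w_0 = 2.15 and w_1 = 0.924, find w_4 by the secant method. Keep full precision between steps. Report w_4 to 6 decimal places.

1.436952

f(w_0) = 0.783568, f(w_1) = -0.715627
w_2 = 0.924000 - (-0.715627)·(0.924000 - 2.150000)/(-0.715627 - (0.783568)) = 1.509220; f(w_2) = 0.087516
w_3 = 1.509220 - (0.087516)·(1.509220 - 0.924000)/(0.087516 - (-0.715627)) = 1.445450; f(w_3) = 0.010291
w_4 = 1.445450 - (0.010291)·(1.445450 - 1.509220)/(0.010291 - (0.087516)) = 1.436952; f(w_4) = -0.000143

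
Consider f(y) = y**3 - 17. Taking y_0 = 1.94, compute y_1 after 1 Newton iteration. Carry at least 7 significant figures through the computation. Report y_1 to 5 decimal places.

Newton update: y ← y − f(y)/f'(y).
f'(y) = 3y**2
y_0 = 1.940000: f = -9.698616, f' = 11.290800 → y_1 = 1.940000 - (-9.698616)/(11.290800) = 2.798984

2.79898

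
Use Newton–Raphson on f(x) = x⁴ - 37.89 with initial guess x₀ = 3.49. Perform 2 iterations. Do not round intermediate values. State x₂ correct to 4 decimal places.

2.5436

f'(x) = 4x³
x_0 = 3.490000: f = 110.464836, f' = 170.034196 → x_1 = 3.490000 - (110.464836)/(170.034196) = 2.840338
x_1 = 2.840338: f = 27.194835, f' = 91.657888 → x_2 = 2.840338 - (27.194835)/(91.657888) = 2.543638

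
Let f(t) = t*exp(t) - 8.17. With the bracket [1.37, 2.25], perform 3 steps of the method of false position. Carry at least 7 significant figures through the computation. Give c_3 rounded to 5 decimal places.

f(1.370000) = -2.778570, f(2.250000) = 13.177406
step 1: c = 1.523243, f(c) = -1.182767 < 0 → new bracket [1.523243, 2.250000]
step 2: c = 1.583102, f(c) = -0.460232 < 0 → new bracket [1.583102, 2.250000]
step 3: c = 1.605608, f(c) = -0.172650 < 0 → new bracket [1.605608, 2.250000]

1.60561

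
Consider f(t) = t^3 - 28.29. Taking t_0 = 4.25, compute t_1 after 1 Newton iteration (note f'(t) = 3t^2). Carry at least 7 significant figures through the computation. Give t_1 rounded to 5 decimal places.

t_0 = 4.250000: f = 48.475625, f' = 54.187500 → t_1 = 4.250000 - (48.475625)/(54.187500) = 3.355409

3.35541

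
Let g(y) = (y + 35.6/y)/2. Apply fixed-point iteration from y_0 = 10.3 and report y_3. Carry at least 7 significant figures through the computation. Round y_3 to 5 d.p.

5.96688

y_1 = g(10.300000) = 6.878155
y_2 = g(6.878155) = 6.026981
y_3 = g(6.026981) = 5.966876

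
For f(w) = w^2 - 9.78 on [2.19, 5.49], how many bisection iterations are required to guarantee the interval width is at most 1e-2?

Initial width b − a = 5.49 − 2.19 = 3.300000.
After n steps the width is (b−a)/2^n; need (b−a)/2^n ≤ 1e-2.
So n ≥ log₂(3.300000/1e-2) = log₂(330.0000) ≈ 8.3663.
Hence n = 9.

9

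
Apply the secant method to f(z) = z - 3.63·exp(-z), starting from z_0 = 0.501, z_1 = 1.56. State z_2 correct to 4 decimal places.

1.2217

f(z_0) = -1.698506, f(z_1) = 0.797206
z_2 = 1.560000 - (0.797206)·(1.560000 - 0.501000)/(0.797206 - (-1.698506)) = 1.221723; f(z_2) = 0.151883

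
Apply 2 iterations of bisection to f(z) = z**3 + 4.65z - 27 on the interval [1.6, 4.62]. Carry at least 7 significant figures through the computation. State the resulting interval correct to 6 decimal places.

f(1.600000) = -15.464000, f(4.620000) = 93.094128 (opposite signs)
step 1: m = 3.110000, f(m) = 17.541731 > 0 → root in [1.600000, 3.110000]
step 2: m = 2.355000, f(m) = -2.988361 < 0 → root in [2.355000, 3.110000]

[2.355000, 3.110000]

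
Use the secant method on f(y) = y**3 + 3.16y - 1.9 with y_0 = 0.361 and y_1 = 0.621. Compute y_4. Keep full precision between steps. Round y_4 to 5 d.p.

0.54892

f(y_0) = -0.712194, f(y_1) = 0.301843
y_2 = 0.621000 - (0.301843)·(0.621000 - 0.361000)/(0.301843 - (-0.712194)) = 0.543607; f(y_2) = -0.021561
y_3 = 0.543607 - (-0.021561)·(0.543607 - 0.621000)/(-0.021561 - (0.301843)) = 0.548767; f(y_3) = -0.000639
y_4 = 0.548767 - (-0.000639)·(0.548767 - 0.543607)/(-0.000639 - (-0.021561)) = 0.548924; f(y_4) = 0.000001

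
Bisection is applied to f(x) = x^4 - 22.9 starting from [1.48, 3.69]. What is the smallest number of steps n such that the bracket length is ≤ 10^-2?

Initial width b − a = 3.69 − 1.48 = 2.210000.
After n steps the width is (b−a)/2^n; need (b−a)/2^n ≤ 10^-2.
So n ≥ log₂(2.210000/10^-2) = log₂(221.0000) ≈ 7.7879.
Hence n = 8.

8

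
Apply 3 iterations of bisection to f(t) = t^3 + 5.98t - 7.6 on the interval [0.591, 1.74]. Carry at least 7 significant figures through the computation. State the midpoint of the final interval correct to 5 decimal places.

1.09369

f(0.591000) = -3.859395, f(1.740000) = 8.073224 (opposite signs)
step 1: m = 1.165500, f(m) = 0.952894 > 0 → root in [0.591000, 1.165500]
step 2: m = 0.878250, f(m) = -1.670651 < 0 → root in [0.878250, 1.165500]
step 3: m = 1.021875, f(m) = -0.422116 < 0 → root in [1.021875, 1.165500]
Midpoint of [1.021875, 1.165500] = 1.093688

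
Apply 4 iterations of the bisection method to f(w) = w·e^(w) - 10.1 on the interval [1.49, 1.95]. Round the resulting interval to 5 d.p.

f(1.490000) = -3.488728, f(1.950000) = 3.605941 (opposite signs)
step 1: m = 1.720000, f(m) = -0.494611 < 0 → root in [1.720000, 1.950000]
step 2: m = 1.835000, f(m) = 1.396521 > 0 → root in [1.720000, 1.835000]
step 3: m = 1.777500, f(m) = 0.414002 > 0 → root in [1.720000, 1.777500]
step 4: m = 1.748750, f(m) = -0.049210 < 0 → root in [1.748750, 1.777500]

[1.74875, 1.77750]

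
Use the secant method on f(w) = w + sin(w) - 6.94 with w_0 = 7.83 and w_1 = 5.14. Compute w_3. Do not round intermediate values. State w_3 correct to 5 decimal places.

Secant update: w_(k+1) = w_k − f(w_k)·(w_k − w_(k-1))/(f(w_k) − f(w_(k-1))).
f(w_0) = 1.889712, f(w_1) = -2.709959
w_2 = 5.140000 - (-2.709959)·(5.140000 - 7.830000)/(-2.709959 - (1.889712)) = 6.724850; f(w_2) = 0.212295
w_3 = 6.724850 - (0.212295)·(6.724850 - 5.140000)/(0.212295 - (-2.709959)) = 6.609714; f(w_3) = -0.009528

6.60971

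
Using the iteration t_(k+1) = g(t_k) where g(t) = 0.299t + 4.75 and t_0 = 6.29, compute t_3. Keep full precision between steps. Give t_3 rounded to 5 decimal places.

t_1 = g(6.290000) = 6.630710
t_2 = g(6.630710) = 6.732582
t_3 = g(6.732582) = 6.763042

6.76304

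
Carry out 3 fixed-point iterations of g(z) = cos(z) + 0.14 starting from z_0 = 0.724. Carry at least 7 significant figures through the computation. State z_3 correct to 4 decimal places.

z_1 = g(0.724000) = 0.889162
z_2 = g(0.889162) = 0.770063
z_3 = g(0.770063) = 0.857867

0.8579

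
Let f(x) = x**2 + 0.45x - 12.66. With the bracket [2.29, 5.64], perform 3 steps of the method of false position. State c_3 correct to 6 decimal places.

f(2.290000) = -6.385400, f(5.640000) = 21.687600
step 1: c = 3.051981, f(c) = -1.972021 < 0 → new bracket [3.051981, 5.640000]
step 2: c = 3.267691, f(c) = -0.511732 < 0 → new bracket [3.267691, 5.640000]
step 3: c = 3.322377, f(c) = -0.126741 < 0 → new bracket [3.322377, 5.640000]

3.322377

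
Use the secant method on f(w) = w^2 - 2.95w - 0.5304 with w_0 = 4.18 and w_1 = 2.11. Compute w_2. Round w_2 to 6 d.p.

2.799461

Secant update: w_(k+1) = w_k − f(w_k)·(w_k − w_(k-1))/(f(w_k) − f(w_(k-1))).
f(w_0) = 4.611000, f(w_1) = -2.302800
w_2 = 2.110000 - (-2.302800)·(2.110000 - 4.180000)/(-2.302800 - (4.611000)) = 2.799461; f(w_2) = -0.951828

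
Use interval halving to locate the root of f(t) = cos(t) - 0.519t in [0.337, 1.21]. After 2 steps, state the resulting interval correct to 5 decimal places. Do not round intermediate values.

[0.99175, 1.21000]

f(0.337000) = 0.768848, f(1.210000) = -0.274971 (opposite signs)
step 1: m = 0.773500, f(m) = 0.314023 > 0 → root in [0.773500, 1.210000]
step 2: m = 0.991750, f(m) = 0.032508 > 0 → root in [0.991750, 1.210000]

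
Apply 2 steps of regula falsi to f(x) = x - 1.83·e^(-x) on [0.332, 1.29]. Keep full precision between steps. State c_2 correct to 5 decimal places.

0.81804

f(0.332000) = -0.981002, f(1.290000) = 0.786254
step 1: c = 0.863785, f(c) = 0.092323 > 0 → new bracket [0.332000, 0.863785]
step 2: c = 0.818043, f(c) = 0.010473 > 0 → new bracket [0.332000, 0.818043]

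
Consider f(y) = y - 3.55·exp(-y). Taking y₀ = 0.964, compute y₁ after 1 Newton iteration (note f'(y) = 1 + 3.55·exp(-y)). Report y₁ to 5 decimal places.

1.12962

y_0 = 0.964000: f = -0.389844, f' = 2.353844 → y_1 = 0.964000 - (-0.389844)/(2.353844) = 1.129620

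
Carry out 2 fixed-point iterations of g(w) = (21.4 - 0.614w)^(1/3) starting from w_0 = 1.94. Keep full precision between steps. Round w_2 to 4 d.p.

2.7020

w_1 = g(1.940000) = 2.723833
w_2 = g(2.723833) = 2.702036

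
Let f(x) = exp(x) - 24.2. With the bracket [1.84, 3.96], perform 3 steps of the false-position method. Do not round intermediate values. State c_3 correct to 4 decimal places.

3.1214

False-position update: c = (a·f(b) − b·f(a))/(f(b) − f(a)); replace the endpoint whose sign matches f(c).
f(1.840000) = -17.903462, f(3.960000) = 28.257326
step 1: c = 2.662242, f(c) = -9.871623 < 0 → new bracket [2.662242, 3.960000]
step 2: c = 2.998233, f(c) = -4.149926 < 0 → new bracket [2.998233, 3.960000]
step 3: c = 3.121392, f(c) = -1.522066 < 0 → new bracket [3.121392, 3.960000]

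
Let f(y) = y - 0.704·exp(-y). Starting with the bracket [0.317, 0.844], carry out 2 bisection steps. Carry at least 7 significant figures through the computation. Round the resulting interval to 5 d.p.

f(0.317000) = -0.195745, f(0.844000) = 0.541289 (opposite signs)
step 1: m = 0.580500, f(m) = 0.186529 > 0 → root in [0.317000, 0.580500]
step 2: m = 0.448750, f(m) = -0.000702 < 0 → root in [0.448750, 0.580500]

[0.44875, 0.58050]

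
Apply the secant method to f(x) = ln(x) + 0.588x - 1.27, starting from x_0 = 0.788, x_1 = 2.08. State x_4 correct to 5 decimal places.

1.48622

Secant update: x_(k+1) = x_k − f(x_k)·(x_k − x_(k-1))/(f(x_k) − f(x_(k-1))).
f(x_0) = -1.044913, f(x_1) = 0.685408
x_2 = 2.080000 - (0.685408)·(2.080000 - 0.788000)/(0.685408 - (-1.044913)) = 1.568218; f(x_2) = 0.102052
x_3 = 1.568218 - (0.102052)·(1.568218 - 2.080000)/(0.102052 - (0.685408)) = 1.478687; f(x_3) = -0.009378
x_4 = 1.478687 - (-0.009378)·(1.478687 - 1.568218)/(-0.009378 - (0.102052)) = 1.486222; f(x_4) = 0.000135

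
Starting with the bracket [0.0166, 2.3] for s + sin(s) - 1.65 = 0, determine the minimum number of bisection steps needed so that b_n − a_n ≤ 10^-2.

Initial width b − a = 2.3 − 0.0166 = 2.283400.
After n steps the width is (b−a)/2^n; need (b−a)/2^n ≤ 10^-2.
So n ≥ log₂(2.283400/10^-2) = log₂(228.3400) ≈ 7.8350.
Hence n = 8.

8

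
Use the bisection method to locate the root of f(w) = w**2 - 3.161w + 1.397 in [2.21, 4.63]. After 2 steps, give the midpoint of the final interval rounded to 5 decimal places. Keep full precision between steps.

f(2.210000) = -0.704710, f(4.630000) = 8.198470 (opposite signs)
step 1: m = 3.420000, f(m) = 2.282780 > 0 → root in [2.210000, 3.420000]
step 2: m = 2.815000, f(m) = 0.423010 > 0 → root in [2.210000, 2.815000]
Midpoint of [2.210000, 2.815000] = 2.512500

2.51250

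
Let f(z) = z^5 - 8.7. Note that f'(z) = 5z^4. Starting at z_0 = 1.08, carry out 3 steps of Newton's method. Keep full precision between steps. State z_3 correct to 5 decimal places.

1.60441

Newton update: z ← z − f(z)/f'(z).
z_0 = 1.080000: f = -7.230672, f' = 6.802445 → z_1 = 1.080000 - (-7.230672)/(6.802445) = 2.142952
z_1 = 2.142952: f = 36.492062, f' = 105.443480 → z_2 = 2.142952 - (36.492062)/(105.443480) = 1.796870
z_2 = 1.796870: f = 10.031974, f' = 52.123893 → z_3 = 1.796870 - (10.031974)/(52.123893) = 1.604406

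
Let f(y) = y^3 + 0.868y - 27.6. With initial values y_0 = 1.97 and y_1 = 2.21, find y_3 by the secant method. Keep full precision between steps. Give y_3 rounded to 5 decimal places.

2.83790

f(y_0) = -18.244667, f(y_1) = -14.887859
y_2 = 2.210000 - (-14.887859)·(2.210000 - 1.970000)/(-14.887859 - (-18.244667)) = 3.274430; f(y_2) = 10.350280
y_3 = 3.274430 - (10.350280)·(3.274430 - 2.210000)/(10.350280 - (-14.887859)) = 2.837902; f(y_3) = -2.281123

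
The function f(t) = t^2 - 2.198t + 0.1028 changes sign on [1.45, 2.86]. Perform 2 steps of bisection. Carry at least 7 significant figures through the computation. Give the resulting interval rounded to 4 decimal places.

f(1.450000) = -0.981800, f(2.860000) = 1.996120 (opposite signs)
step 1: m = 2.155000, f(m) = 0.010135 > 0 → root in [1.450000, 2.155000]
step 2: m = 1.802500, f(m) = -0.610089 < 0 → root in [1.802500, 2.155000]

[1.8025, 2.1550]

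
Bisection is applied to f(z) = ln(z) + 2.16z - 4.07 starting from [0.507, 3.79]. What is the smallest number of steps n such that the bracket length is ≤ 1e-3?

Initial width b − a = 3.79 − 0.507 = 3.283000.
After n steps the width is (b−a)/2^n; need (b−a)/2^n ≤ 1e-3.
So n ≥ log₂(3.283000/1e-3) = log₂(3283.0000) ≈ 11.6808.
Hence n = 12.

12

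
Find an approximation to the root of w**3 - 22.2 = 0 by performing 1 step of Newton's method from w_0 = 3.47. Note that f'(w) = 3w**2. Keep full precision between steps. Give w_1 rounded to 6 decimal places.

2.927905

w_0 = 3.470000: f = 19.581923, f' = 36.122700 → w_1 = 3.470000 - (19.581923)/(36.122700) = 2.927905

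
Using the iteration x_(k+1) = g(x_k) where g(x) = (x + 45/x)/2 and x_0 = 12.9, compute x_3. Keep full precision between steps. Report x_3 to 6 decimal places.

6.709530

x_1 = g(12.900000) = 8.194186
x_2 = g(8.194186) = 6.842942
x_3 = g(6.842942) = 6.709530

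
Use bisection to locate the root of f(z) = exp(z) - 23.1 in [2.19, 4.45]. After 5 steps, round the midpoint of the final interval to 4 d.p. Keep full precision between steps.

3.1434

f(2.190000) = -14.164787, f(4.450000) = 62.526944 (opposite signs)
step 1: m = 3.320000, f(m) = 4.560351 > 0 → root in [2.190000, 3.320000]
step 2: m = 2.755000, f(m) = -7.378959 < 0 → root in [2.755000, 3.320000]
step 3: m = 3.037500, f(m) = -2.246955 < 0 → root in [3.037500, 3.320000]
step 4: m = 3.178750, f(m) = 0.916714 > 0 → root in [3.037500, 3.178750]
step 5: m = 3.108125, f(m) = -0.720956 < 0 → root in [3.108125, 3.178750]
Midpoint of [3.108125, 3.178750] = 3.143438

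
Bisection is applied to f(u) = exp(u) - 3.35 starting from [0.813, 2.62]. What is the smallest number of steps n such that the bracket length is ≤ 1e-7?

25

Initial width b − a = 2.62 − 0.813 = 1.807000.
After n steps the width is (b−a)/2^n; need (b−a)/2^n ≤ 1e-7.
So n ≥ log₂(1.807000/1e-7) = log₂(18070000.0000) ≈ 24.1071.
Hence n = 25.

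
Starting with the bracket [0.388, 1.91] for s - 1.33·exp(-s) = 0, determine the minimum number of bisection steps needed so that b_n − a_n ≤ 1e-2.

8

Initial width b − a = 1.91 − 0.388 = 1.522000.
After n steps the width is (b−a)/2^n; need (b−a)/2^n ≤ 1e-2.
So n ≥ log₂(1.522000/1e-2) = log₂(152.2000) ≈ 7.2498.
Hence n = 8.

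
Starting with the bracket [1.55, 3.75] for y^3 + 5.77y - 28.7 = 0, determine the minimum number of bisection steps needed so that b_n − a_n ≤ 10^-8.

Initial width b − a = 3.75 − 1.55 = 2.200000.
After n steps the width is (b−a)/2^n; need (b−a)/2^n ≤ 10^-8.
So n ≥ log₂(2.200000/10^-8) = log₂(220000000.0000) ≈ 27.7129.
Hence n = 28.

28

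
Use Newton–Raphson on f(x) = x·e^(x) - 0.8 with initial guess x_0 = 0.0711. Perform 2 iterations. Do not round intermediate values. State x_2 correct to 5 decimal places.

Newton update: x ← x − f(x)/f'(x).
f'(x) = (x + 1)·e^(x)
x_0 = 0.071100: f = -0.723661, f' = 1.150028 → x_1 = 0.071100 - (-0.723661)/(1.150028) = 0.700355
x_1 = 0.700355: f = 0.610842, f' = 3.425310 → x_2 = 0.700355 - (0.610842)/(3.425310) = 0.522023

0.52202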